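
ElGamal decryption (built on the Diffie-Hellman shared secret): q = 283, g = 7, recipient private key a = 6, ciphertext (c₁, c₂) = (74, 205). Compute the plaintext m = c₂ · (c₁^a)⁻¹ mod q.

268

Shared mask s = c₁^a mod q = 74^6 mod 283.
74^1 ≡ 74 (mod 283)
74^2 = (74^1)^2 ≡ 74^2 = 5476 ≡ 99 (mod 283)
74^4 = (74^2)^2 ≡ 99^2 = 9801 ≡ 179 (mod 283)
74^6 = 74^4 · 74^2 ≡ 179 · 99 ≡ 175 (mod 283).
So s = 175; s⁻¹ ≡ 207 (mod 283).
m = c₂ · s⁻¹ mod 283 = 205 · 207 mod 283 = 268.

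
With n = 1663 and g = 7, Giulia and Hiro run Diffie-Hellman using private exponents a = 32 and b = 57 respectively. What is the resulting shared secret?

1221

Giulia sends A = g^a mod n = 7^32 mod 1663.
7^1 ≡ 7 (mod 1663)
7^2 = (7^1)^2 ≡ 7^2 = 49 ≡ 49 (mod 1663)
7^4 = (7^2)^2 ≡ 49^2 = 2401 ≡ 738 (mod 1663)
7^8 = (7^4)^2 ≡ 738^2 = 544644 ≡ 843 (mod 1663)
7^16 = (7^8)^2 ≡ 843^2 = 710649 ≡ 548 (mod 1663)
7^32 = (7^16)^2 ≡ 548^2 = 300304 ≡ 964 (mod 1663)
So A = 964. Hiro then computes K = A^b mod n = 964^57 mod 1663.
964^1 ≡ 964 (mod 1663)
964^2 = (964^1)^2 ≡ 964^2 = 929296 ≡ 1342 (mod 1663)
964^4 = (964^2)^2 ≡ 1342^2 = 1800964 ≡ 1598 (mod 1663)
964^8 = (964^4)^2 ≡ 1598^2 = 2553604 ≡ 899 (mod 1663)
964^16 = (964^8)^2 ≡ 899^2 = 808201 ≡ 1646 (mod 1663)
964^32 = (964^16)^2 ≡ 1646^2 = 2709316 ≡ 289 (mod 1663)
964^57 = 964^32 · 964^16 · 964^8 · 964^1 ≡ 289 · 1646 · 899 · 964 ≡ 1221 (mod 1663).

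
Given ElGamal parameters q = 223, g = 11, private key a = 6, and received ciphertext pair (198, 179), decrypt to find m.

201

Shared mask s = c₁^a mod q = 198^6 mod 223.
198^1 ≡ 198 (mod 223)
198^2 = (198^1)^2 ≡ 198^2 = 39204 ≡ 179 (mod 223)
198^4 = (198^2)^2 ≡ 179^2 = 32041 ≡ 152 (mod 223)
198^6 = 198^4 · 198^2 ≡ 152 · 179 ≡ 2 (mod 223).
So s = 2; s⁻¹ ≡ 112 (mod 223).
m = c₂ · s⁻¹ mod 223 = 179 · 112 mod 223 = 201.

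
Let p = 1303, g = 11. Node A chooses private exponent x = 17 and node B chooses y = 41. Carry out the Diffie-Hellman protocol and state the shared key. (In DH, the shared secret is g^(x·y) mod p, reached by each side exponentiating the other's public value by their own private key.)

344

Node A sends A = g^x mod p = 11^17 mod 1303.
11^1 ≡ 11 (mod 1303)
11^2 = (11^1)^2 ≡ 11^2 = 121 ≡ 121 (mod 1303)
11^4 = (11^2)^2 ≡ 121^2 = 14641 ≡ 308 (mod 1303)
11^8 = (11^4)^2 ≡ 308^2 = 94864 ≡ 1048 (mod 1303)
11^16 = (11^8)^2 ≡ 1048^2 = 1098304 ≡ 1178 (mod 1303)
11^17 = 11^16 · 11^1 ≡ 1178 · 11 ≡ 1231 (mod 1303).
So A = 1231. Node B then computes K = A^y mod p = 1231^41 mod 1303.
1231^1 ≡ 1231 (mod 1303)
1231^2 = (1231^1)^2 ≡ 1231^2 = 1515361 ≡ 1275 (mod 1303)
1231^4 = (1231^2)^2 ≡ 1275^2 = 1625625 ≡ 784 (mod 1303)
1231^8 = (1231^4)^2 ≡ 784^2 = 614656 ≡ 943 (mod 1303)
1231^16 = (1231^8)^2 ≡ 943^2 = 889249 ≡ 603 (mod 1303)
1231^32 = (1231^16)^2 ≡ 603^2 = 363609 ≡ 72 (mod 1303)
1231^41 = 1231^32 · 1231^8 · 1231^1 ≡ 72 · 943 · 1231 ≡ 344 (mod 1303).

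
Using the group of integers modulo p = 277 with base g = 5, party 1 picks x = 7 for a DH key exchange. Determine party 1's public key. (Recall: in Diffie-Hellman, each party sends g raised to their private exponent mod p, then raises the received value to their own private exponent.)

11

Public value = 5^7 mod 277.
5^1 ≡ 5 (mod 277)
5^2 = (5^1)^2 ≡ 5^2 = 25 ≡ 25 (mod 277)
5^4 = (5^2)^2 ≡ 25^2 = 625 ≡ 71 (mod 277)
5^7 = 5^4 · 5^2 · 5^1 ≡ 71 · 25 · 5 ≡ 11 (mod 277).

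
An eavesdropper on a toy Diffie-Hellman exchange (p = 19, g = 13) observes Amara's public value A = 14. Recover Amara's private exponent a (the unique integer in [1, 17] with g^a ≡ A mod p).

Try successive powers of 13 modulo 19:
13^1 ≡ 13
13^2 ≡ 17
13^3 ≡ 12
13^4 ≡ 4
13^5 ≡ 14
Found: a = 5.

5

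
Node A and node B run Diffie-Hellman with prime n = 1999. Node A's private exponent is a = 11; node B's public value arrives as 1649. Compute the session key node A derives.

1203

Shared key K = 1649^11 mod 1999.
1649^1 ≡ 1649 (mod 1999)
1649^2 = (1649^1)^2 ≡ 1649^2 = 2719201 ≡ 561 (mod 1999)
1649^4 = (1649^2)^2 ≡ 561^2 = 314721 ≡ 878 (mod 1999)
1649^8 = (1649^4)^2 ≡ 878^2 = 770884 ≡ 1269 (mod 1999)
1649^11 = 1649^8 · 1649^2 · 1649^1 ≡ 1269 · 561 · 1649 ≡ 1203 (mod 1999).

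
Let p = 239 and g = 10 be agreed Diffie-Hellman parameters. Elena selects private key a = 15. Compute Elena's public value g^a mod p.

Public value = 10^15 mod 239.
10^1 ≡ 10 (mod 239)
10^2 = (10^1)^2 ≡ 10^2 = 100 ≡ 100 (mod 239)
10^4 = (10^2)^2 ≡ 100^2 = 10000 ≡ 201 (mod 239)
10^8 = (10^4)^2 ≡ 201^2 = 40401 ≡ 10 (mod 239)
10^15 = 10^8 · 10^4 · 10^2 · 10^1 ≡ 10 · 201 · 100 · 10 ≡ 10 (mod 239).

10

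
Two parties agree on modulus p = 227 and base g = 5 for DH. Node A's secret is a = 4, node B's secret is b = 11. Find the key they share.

176

Node B sends B = g^b mod p = 5^11 mod 227.
5^1 ≡ 5 (mod 227)
5^2 = (5^1)^2 ≡ 5^2 = 25 ≡ 25 (mod 227)
5^4 = (5^2)^2 ≡ 25^2 = 625 ≡ 171 (mod 227)
5^8 = (5^4)^2 ≡ 171^2 = 29241 ≡ 185 (mod 227)
5^11 = 5^8 · 5^2 · 5^1 ≡ 185 · 25 · 5 ≡ 198 (mod 227).
So B = 198. Node A then computes K = B^a mod p = 198^4 mod 227.
198^1 ≡ 198 (mod 227)
198^2 = (198^1)^2 ≡ 198^2 = 39204 ≡ 160 (mod 227)
198^4 = (198^2)^2 ≡ 160^2 = 25600 ≡ 176 (mod 227)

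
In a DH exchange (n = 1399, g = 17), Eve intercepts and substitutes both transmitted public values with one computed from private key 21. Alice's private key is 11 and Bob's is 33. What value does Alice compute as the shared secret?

Alice receives Eve's public value M = 17^21 mod 1399 instead of the honest one.
17^1 ≡ 17 (mod 1399)
17^2 = (17^1)^2 ≡ 17^2 = 289 ≡ 289 (mod 1399)
17^4 = (17^2)^2 ≡ 289^2 = 83521 ≡ 980 (mod 1399)
17^8 = (17^4)^2 ≡ 980^2 = 960400 ≡ 686 (mod 1399)
17^16 = (17^8)^2 ≡ 686^2 = 470596 ≡ 532 (mod 1399)
17^21 = 17^16 · 17^4 · 17^1 ≡ 532 · 980 · 17 ≡ 455 (mod 1399).
So M = 455. Alice computes K = M^11 mod 1399.
455^1 ≡ 455 (mod 1399)
455^2 = (455^1)^2 ≡ 455^2 = 207025 ≡ 1372 (mod 1399)
455^4 = (455^2)^2 ≡ 1372^2 = 1882384 ≡ 729 (mod 1399)
455^8 = (455^4)^2 ≡ 729^2 = 531441 ≡ 1220 (mod 1399)
455^11 = 455^8 · 455^2 · 455^1 ≡ 1220 · 1372 · 455 ≡ 1186 (mod 1399).

1186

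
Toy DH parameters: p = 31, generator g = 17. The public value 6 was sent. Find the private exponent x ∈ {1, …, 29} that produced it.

25

Try successive powers of 17 modulo 31:
17^1 ≡ 17
17^2 ≡ 10
17^3 ≡ 15
17^4 ≡ 7
17^5 ≡ 26
17^6 ≡ 8
17^7 ≡ 12
17^8 ≡ 18
17^9 ≡ 27
17^10 ≡ 25
17^11 ≡ 22
17^12 ≡ 2
17^13 ≡ 3
17^14 ≡ 20
17^15 ≡ 30
17^16 ≡ 14
17^17 ≡ 21
17^18 ≡ 16
17^19 ≡ 24
17^20 ≡ 5
17^21 ≡ 23
17^22 ≡ 19
17^23 ≡ 13
17^24 ≡ 4
17^25 ≡ 6
Found: x = 25.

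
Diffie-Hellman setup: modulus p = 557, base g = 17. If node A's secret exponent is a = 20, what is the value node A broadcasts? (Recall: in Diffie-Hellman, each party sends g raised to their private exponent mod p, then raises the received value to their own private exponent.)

376

Public value = 17^20 mod 557.
17^1 ≡ 17 (mod 557)
17^2 = (17^1)^2 ≡ 17^2 = 289 ≡ 289 (mod 557)
17^4 = (17^2)^2 ≡ 289^2 = 83521 ≡ 528 (mod 557)
17^8 = (17^4)^2 ≡ 528^2 = 278784 ≡ 284 (mod 557)
17^16 = (17^8)^2 ≡ 284^2 = 80656 ≡ 448 (mod 557)
17^20 = 17^16 · 17^4 ≡ 448 · 528 ≡ 376 (mod 557).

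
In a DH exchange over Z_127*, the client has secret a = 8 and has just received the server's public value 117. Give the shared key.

73

Shared key K = 117^8 mod 127.
117^1 ≡ 117 (mod 127)
117^2 = (117^1)^2 ≡ 117^2 = 13689 ≡ 100 (mod 127)
117^4 = (117^2)^2 ≡ 100^2 = 10000 ≡ 94 (mod 127)
117^8 = (117^4)^2 ≡ 94^2 = 8836 ≡ 73 (mod 127)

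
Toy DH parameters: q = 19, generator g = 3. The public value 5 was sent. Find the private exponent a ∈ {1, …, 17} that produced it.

4

Try successive powers of 3 modulo 19:
3^1 ≡ 3
3^2 ≡ 9
3^3 ≡ 8
3^4 ≡ 5
Found: a = 4.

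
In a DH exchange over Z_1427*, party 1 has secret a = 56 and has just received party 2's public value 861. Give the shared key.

1301

Shared key K = 861^56 mod 1427.
861^1 ≡ 861 (mod 1427)
861^2 = (861^1)^2 ≡ 861^2 = 741321 ≡ 708 (mod 1427)
861^4 = (861^2)^2 ≡ 708^2 = 501264 ≡ 387 (mod 1427)
861^8 = (861^4)^2 ≡ 387^2 = 149769 ≡ 1361 (mod 1427)
861^16 = (861^8)^2 ≡ 1361^2 = 1852321 ≡ 75 (mod 1427)
861^32 = (861^16)^2 ≡ 75^2 = 5625 ≡ 1344 (mod 1427)
861^56 = 861^32 · 861^16 · 861^8 ≡ 1344 · 75 · 1361 ≡ 1301 (mod 1427).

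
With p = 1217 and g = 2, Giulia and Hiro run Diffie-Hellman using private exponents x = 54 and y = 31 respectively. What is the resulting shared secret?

Giulia sends A = g^x mod p = 2^54 mod 1217.
2^1 ≡ 2 (mod 1217)
2^2 = (2^1)^2 ≡ 2^2 = 4 ≡ 4 (mod 1217)
2^4 = (2^2)^2 ≡ 4^2 = 16 ≡ 16 (mod 1217)
2^8 = (2^4)^2 ≡ 16^2 = 256 ≡ 256 (mod 1217)
2^16 = (2^8)^2 ≡ 256^2 = 65536 ≡ 1035 (mod 1217)
2^32 = (2^16)^2 ≡ 1035^2 = 1071225 ≡ 265 (mod 1217)
2^54 = 2^32 · 2^16 · 2^4 · 2^2 ≡ 265 · 1035 · 16 · 4 ≡ 809 (mod 1217).
So A = 809. Hiro then computes K = A^y mod p = 809^31 mod 1217.
809^1 ≡ 809 (mod 1217)
809^2 = (809^1)^2 ≡ 809^2 = 654481 ≡ 952 (mod 1217)
809^4 = (809^2)^2 ≡ 952^2 = 906304 ≡ 856 (mod 1217)
809^8 = (809^4)^2 ≡ 856^2 = 732736 ≡ 102 (mod 1217)
809^16 = (809^8)^2 ≡ 102^2 = 10404 ≡ 668 (mod 1217)
809^31 = 809^16 · 809^8 · 809^4 · 809^2 · 809^1 ≡ 668 · 102 · 856 · 952 · 809 ≡ 4 (mod 1217).

4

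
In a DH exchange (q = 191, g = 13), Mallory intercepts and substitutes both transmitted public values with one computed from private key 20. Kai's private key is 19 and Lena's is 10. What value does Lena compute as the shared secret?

121

Lena receives Mallory's public value M = 13^20 mod 191 instead of the honest one.
13^1 ≡ 13 (mod 191)
13^2 = (13^1)^2 ≡ 13^2 = 169 ≡ 169 (mod 191)
13^4 = (13^2)^2 ≡ 169^2 = 28561 ≡ 102 (mod 191)
13^8 = (13^4)^2 ≡ 102^2 = 10404 ≡ 90 (mod 191)
13^16 = (13^8)^2 ≡ 90^2 = 8100 ≡ 78 (mod 191)
13^20 = 13^16 · 13^4 ≡ 78 · 102 ≡ 125 (mod 191).
So M = 125. Lena computes K = M^10 mod 191.
125^1 ≡ 125 (mod 191)
125^2 = (125^1)^2 ≡ 125^2 = 15625 ≡ 154 (mod 191)
125^4 = (125^2)^2 ≡ 154^2 = 23716 ≡ 32 (mod 191)
125^8 = (125^4)^2 ≡ 32^2 = 1024 ≡ 69 (mod 191)
125^10 = 125^8 · 125^2 ≡ 69 · 154 ≡ 121 (mod 191).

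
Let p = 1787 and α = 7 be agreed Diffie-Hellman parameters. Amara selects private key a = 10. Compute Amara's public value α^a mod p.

585

Public value = 7^10 mod 1787.
7^1 ≡ 7 (mod 1787)
7^2 = (7^1)^2 ≡ 7^2 = 49 ≡ 49 (mod 1787)
7^4 = (7^2)^2 ≡ 49^2 = 2401 ≡ 614 (mod 1787)
7^8 = (7^4)^2 ≡ 614^2 = 376996 ≡ 1726 (mod 1787)
7^10 = 7^8 · 7^2 ≡ 1726 · 49 ≡ 585 (mod 1787).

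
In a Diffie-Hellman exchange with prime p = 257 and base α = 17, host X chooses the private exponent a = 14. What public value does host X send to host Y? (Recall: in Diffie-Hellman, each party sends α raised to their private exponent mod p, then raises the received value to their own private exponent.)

Public value = 17^14 (mod 257).
17^1 ≡ 17 (mod 257)
17^2 = (17^1)^2 ≡ 17^2 = 289 ≡ 32 (mod 257)
17^4 = (17^2)^2 ≡ 32^2 = 1024 ≡ 253 (mod 257)
17^8 = (17^4)^2 ≡ 253^2 = 64009 ≡ 16 (mod 257)
17^14 = 17^8 · 17^4 · 17^2 ≡ 16 · 253 · 32 ≡ 8 (mod 257).

8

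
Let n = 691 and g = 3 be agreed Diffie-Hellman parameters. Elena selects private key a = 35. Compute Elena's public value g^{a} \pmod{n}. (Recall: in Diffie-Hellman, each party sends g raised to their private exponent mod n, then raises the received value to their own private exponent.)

Public value = 3^{35} \pmod{691}.
3^1 ≡ 3 (mod 691)
3^2 = (3^1)^2 ≡ 3^2 = 9 ≡ 9 (mod 691)
3^4 = (3^2)^2 ≡ 9^2 = 81 ≡ 81 (mod 691)
3^8 = (3^4)^2 ≡ 81^2 = 6561 ≡ 342 (mod 691)
3^16 = (3^8)^2 ≡ 342^2 = 116964 ≡ 185 (mod 691)
3^32 = (3^16)^2 ≡ 185^2 = 34225 ≡ 366 (mod 691)
3^35 = 3^32 · 3^2 · 3^1 ≡ 366 · 9 · 3 ≡ 208 (mod 691).

208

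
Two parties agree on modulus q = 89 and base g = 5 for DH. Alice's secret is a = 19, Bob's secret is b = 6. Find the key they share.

Alice sends A = g^a mod q = 5^19 mod 89.
5^1 ≡ 5 (mod 89)
5^2 = (5^1)^2 ≡ 5^2 = 25 ≡ 25 (mod 89)
5^4 = (5^2)^2 ≡ 25^2 = 625 ≡ 2 (mod 89)
5^8 = (5^4)^2 ≡ 2^2 = 4 ≡ 4 (mod 89)
5^16 = (5^8)^2 ≡ 4^2 = 16 ≡ 16 (mod 89)
5^19 = 5^16 · 5^2 · 5^1 ≡ 16 · 25 · 5 ≡ 42 (mod 89).
So A = 42. Bob then computes K = A^b mod q = 42^6 mod 89.
42^1 ≡ 42 (mod 89)
42^2 = (42^1)^2 ≡ 42^2 = 1764 ≡ 73 (mod 89)
42^4 = (42^2)^2 ≡ 73^2 = 5329 ≡ 78 (mod 89)
42^6 = 42^4 · 42^2 ≡ 78 · 73 ≡ 87 (mod 89).

87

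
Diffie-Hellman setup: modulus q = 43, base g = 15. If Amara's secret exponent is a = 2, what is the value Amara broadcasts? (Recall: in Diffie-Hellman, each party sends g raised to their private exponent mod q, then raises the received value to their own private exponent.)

10

Public value = 15^2 (mod 43).
15^1 ≡ 15 (mod 43)
15^2 = (15^1)^2 ≡ 15^2 = 225 ≡ 10 (mod 43)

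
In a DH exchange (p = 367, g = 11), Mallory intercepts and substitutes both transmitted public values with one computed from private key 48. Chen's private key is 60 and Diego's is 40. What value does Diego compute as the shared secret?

Diego receives Mallory's public value M = 11^48 mod 367 instead of the honest one.
11^1 ≡ 11 (mod 367)
11^2 = (11^1)^2 ≡ 11^2 = 121 ≡ 121 (mod 367)
11^4 = (11^2)^2 ≡ 121^2 = 14641 ≡ 328 (mod 367)
11^8 = (11^4)^2 ≡ 328^2 = 107584 ≡ 53 (mod 367)
11^16 = (11^8)^2 ≡ 53^2 = 2809 ≡ 240 (mod 367)
11^32 = (11^16)^2 ≡ 240^2 = 57600 ≡ 348 (mod 367)
11^48 = 11^32 · 11^16 ≡ 348 · 240 ≡ 211 (mod 367).
So M = 211. Diego computes K = M^40 mod 367.
211^1 ≡ 211 (mod 367)
211^2 = (211^1)^2 ≡ 211^2 = 44521 ≡ 114 (mod 367)
211^4 = (211^2)^2 ≡ 114^2 = 12996 ≡ 151 (mod 367)
211^8 = (211^4)^2 ≡ 151^2 = 22801 ≡ 47 (mod 367)
211^16 = (211^8)^2 ≡ 47^2 = 2209 ≡ 7 (mod 367)
211^32 = (211^16)^2 ≡ 7^2 = 49 ≡ 49 (mod 367)
211^40 = 211^32 · 211^8 ≡ 49 · 47 ≡ 101 (mod 367).

101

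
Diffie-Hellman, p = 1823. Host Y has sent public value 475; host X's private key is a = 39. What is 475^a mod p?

1420

Shared key K = 475^39 mod 1823.
475^1 ≡ 475 (mod 1823)
475^2 = (475^1)^2 ≡ 475^2 = 225625 ≡ 1396 (mod 1823)
475^4 = (475^2)^2 ≡ 1396^2 = 1948816 ≡ 29 (mod 1823)
475^8 = (475^4)^2 ≡ 29^2 = 841 ≡ 841 (mod 1823)
475^16 = (475^8)^2 ≡ 841^2 = 707281 ≡ 1780 (mod 1823)
475^32 = (475^16)^2 ≡ 1780^2 = 3168400 ≡ 26 (mod 1823)
475^39 = 475^32 · 475^4 · 475^2 · 475^1 ≡ 26 · 29 · 1396 · 475 ≡ 1420 (mod 1823).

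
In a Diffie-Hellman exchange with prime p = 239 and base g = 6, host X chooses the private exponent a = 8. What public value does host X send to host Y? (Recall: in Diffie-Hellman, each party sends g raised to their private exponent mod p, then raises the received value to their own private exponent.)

Public value = 6^8 mod 239.
6^1 ≡ 6 (mod 239)
6^2 = (6^1)^2 ≡ 6^2 = 36 ≡ 36 (mod 239)
6^4 = (6^2)^2 ≡ 36^2 = 1296 ≡ 101 (mod 239)
6^8 = (6^4)^2 ≡ 101^2 = 10201 ≡ 163 (mod 239)

163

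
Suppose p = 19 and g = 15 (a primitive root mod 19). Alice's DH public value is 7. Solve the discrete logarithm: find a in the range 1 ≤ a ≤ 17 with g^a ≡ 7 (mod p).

Try successive powers of 15 modulo 19:
15^1 ≡ 15
15^2 ≡ 16
15^3 ≡ 12
15^4 ≡ 9
15^5 ≡ 2
15^6 ≡ 11
15^7 ≡ 13
15^8 ≡ 5
15^9 ≡ 18
15^10 ≡ 4
15^11 ≡ 3
15^12 ≡ 7
Found: a = 12.

12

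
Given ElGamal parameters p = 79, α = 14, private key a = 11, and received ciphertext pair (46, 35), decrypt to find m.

37

Shared mask s = c₁^a mod p = 46^11 mod 79.
46^1 ≡ 46 (mod 79)
46^2 = (46^1)^2 ≡ 46^2 = 2116 ≡ 62 (mod 79)
46^4 = (46^2)^2 ≡ 62^2 = 3844 ≡ 52 (mod 79)
46^8 = (46^4)^2 ≡ 52^2 = 2704 ≡ 18 (mod 79)
46^11 = 46^8 · 46^2 · 46^1 ≡ 18 · 62 · 46 ≡ 65 (mod 79).
So s = 65; s⁻¹ ≡ 62 (mod 79).
m = c₂ · s⁻¹ mod 79 = 35 · 62 mod 79 = 37.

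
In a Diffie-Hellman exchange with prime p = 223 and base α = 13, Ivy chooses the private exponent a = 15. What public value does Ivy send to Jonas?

Public value = 13^{15} \pmod{223}.
13^1 ≡ 13 (mod 223)
13^2 = (13^1)^2 ≡ 13^2 = 169 ≡ 169 (mod 223)
13^4 = (13^2)^2 ≡ 169^2 = 28561 ≡ 17 (mod 223)
13^8 = (13^4)^2 ≡ 17^2 = 289 ≡ 66 (mod 223)
13^15 = 13^8 · 13^4 · 13^2 · 13^1 ≡ 66 · 17 · 169 · 13 ≡ 215 (mod 223).

215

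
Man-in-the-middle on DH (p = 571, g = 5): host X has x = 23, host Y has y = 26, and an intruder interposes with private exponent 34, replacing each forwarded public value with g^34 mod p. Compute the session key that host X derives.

Host X receives an intruder's public value M = 5^34 mod 571 instead of the honest one.
5^1 ≡ 5 (mod 571)
5^2 = (5^1)^2 ≡ 5^2 = 25 ≡ 25 (mod 571)
5^4 = (5^2)^2 ≡ 25^2 = 625 ≡ 54 (mod 571)
5^8 = (5^4)^2 ≡ 54^2 = 2916 ≡ 61 (mod 571)
5^16 = (5^8)^2 ≡ 61^2 = 3721 ≡ 295 (mod 571)
5^32 = (5^16)^2 ≡ 295^2 = 87025 ≡ 233 (mod 571)
5^34 = 5^32 · 5^2 ≡ 233 · 25 ≡ 115 (mod 571).
So M = 115. Host X computes K = M^23 mod 571.
115^1 ≡ 115 (mod 571)
115^2 = (115^1)^2 ≡ 115^2 = 13225 ≡ 92 (mod 571)
115^4 = (115^2)^2 ≡ 92^2 = 8464 ≡ 470 (mod 571)
115^8 = (115^4)^2 ≡ 470^2 = 220900 ≡ 494 (mod 571)
115^16 = (115^8)^2 ≡ 494^2 = 244036 ≡ 219 (mod 571)
115^23 = 115^16 · 115^4 · 115^2 · 115^1 ≡ 219 · 470 · 92 · 115 ≡ 191 (mod 571).

191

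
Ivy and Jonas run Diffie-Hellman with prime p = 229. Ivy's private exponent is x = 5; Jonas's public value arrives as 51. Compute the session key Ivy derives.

111

Shared key K = 51^5 mod 229.
51^1 ≡ 51 (mod 229)
51^2 = (51^1)^2 ≡ 51^2 = 2601 ≡ 82 (mod 229)
51^4 = (51^2)^2 ≡ 82^2 = 6724 ≡ 83 (mod 229)
51^5 = 51^4 · 51^1 ≡ 83 · 51 ≡ 111 (mod 229).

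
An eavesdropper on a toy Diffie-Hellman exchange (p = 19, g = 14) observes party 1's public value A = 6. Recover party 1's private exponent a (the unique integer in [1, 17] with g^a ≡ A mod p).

2

Try successive powers of 14 modulo 19:
14^1 ≡ 14
14^2 ≡ 6
Found: a = 2.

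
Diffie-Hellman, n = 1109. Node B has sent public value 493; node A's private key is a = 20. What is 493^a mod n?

Shared key K = 493^20 mod 1109.
493^1 ≡ 493 (mod 1109)
493^2 = (493^1)^2 ≡ 493^2 = 243049 ≡ 178 (mod 1109)
493^4 = (493^2)^2 ≡ 178^2 = 31684 ≡ 632 (mod 1109)
493^8 = (493^4)^2 ≡ 632^2 = 399424 ≡ 184 (mod 1109)
493^16 = (493^8)^2 ≡ 184^2 = 33856 ≡ 586 (mod 1109)
493^20 = 493^16 · 493^4 ≡ 586 · 632 ≡ 1055 (mod 1109).

1055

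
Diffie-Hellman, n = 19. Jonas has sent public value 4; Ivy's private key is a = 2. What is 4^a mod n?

16

Shared key K = 4^2 mod 19.
4^1 ≡ 4 (mod 19)
4^2 = (4^1)^2 ≡ 4^2 = 16 ≡ 16 (mod 19)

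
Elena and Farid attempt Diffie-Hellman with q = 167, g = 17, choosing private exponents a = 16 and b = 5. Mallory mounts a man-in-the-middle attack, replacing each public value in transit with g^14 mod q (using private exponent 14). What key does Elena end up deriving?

Elena receives Mallory's public value M = 17^14 mod 167 instead of the honest one.
17^1 ≡ 17 (mod 167)
17^2 = (17^1)^2 ≡ 17^2 = 289 ≡ 122 (mod 167)
17^4 = (17^2)^2 ≡ 122^2 = 14884 ≡ 21 (mod 167)
17^8 = (17^4)^2 ≡ 21^2 = 441 ≡ 107 (mod 167)
17^14 = 17^8 · 17^4 · 17^2 ≡ 107 · 21 · 122 ≡ 87 (mod 167).
So M = 87. Elena computes K = M^16 mod 167.
87^1 ≡ 87 (mod 167)
87^2 = (87^1)^2 ≡ 87^2 = 7569 ≡ 54 (mod 167)
87^4 = (87^2)^2 ≡ 54^2 = 2916 ≡ 77 (mod 167)
87^8 = (87^4)^2 ≡ 77^2 = 5929 ≡ 84 (mod 167)
87^16 = (87^8)^2 ≡ 84^2 = 7056 ≡ 42 (mod 167)

42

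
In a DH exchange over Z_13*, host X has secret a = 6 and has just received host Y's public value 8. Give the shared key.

Shared key K = 8^6 mod 13.
8^1 ≡ 8 (mod 13)
8^2 = (8^1)^2 ≡ 8^2 = 64 ≡ 12 (mod 13)
8^4 = (8^2)^2 ≡ 12^2 = 144 ≡ 1 (mod 13)
8^6 = 8^4 · 8^2 ≡ 1 · 12 ≡ 12 (mod 13).

12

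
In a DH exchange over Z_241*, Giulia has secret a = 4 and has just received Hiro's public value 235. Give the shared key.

91

Shared key K = 235^4 mod 241.
235^1 ≡ 235 (mod 241)
235^2 = (235^1)^2 ≡ 235^2 = 55225 ≡ 36 (mod 241)
235^4 = (235^2)^2 ≡ 36^2 = 1296 ≡ 91 (mod 241)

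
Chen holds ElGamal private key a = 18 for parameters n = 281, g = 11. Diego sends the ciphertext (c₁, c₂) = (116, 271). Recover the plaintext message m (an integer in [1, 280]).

253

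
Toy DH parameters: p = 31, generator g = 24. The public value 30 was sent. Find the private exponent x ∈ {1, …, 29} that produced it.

15

Try successive powers of 24 modulo 31:
24^1 ≡ 24
24^2 ≡ 18
24^3 ≡ 29
24^4 ≡ 14
24^5 ≡ 26
24^6 ≡ 4
24^7 ≡ 3
24^8 ≡ 10
24^9 ≡ 23
24^10 ≡ 25
24^11 ≡ 11
24^12 ≡ 16
24^13 ≡ 12
24^14 ≡ 9
24^15 ≡ 30
Found: x = 15.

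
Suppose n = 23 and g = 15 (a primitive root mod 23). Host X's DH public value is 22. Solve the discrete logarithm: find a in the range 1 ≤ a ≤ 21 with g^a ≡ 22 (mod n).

Try successive powers of 15 modulo 23:
15^1 ≡ 15
15^2 ≡ 18
15^3 ≡ 17
15^4 ≡ 2
15^5 ≡ 7
15^6 ≡ 13
15^7 ≡ 11
15^8 ≡ 4
15^9 ≡ 14
15^10 ≡ 3
15^11 ≡ 22
Found: a = 11.

11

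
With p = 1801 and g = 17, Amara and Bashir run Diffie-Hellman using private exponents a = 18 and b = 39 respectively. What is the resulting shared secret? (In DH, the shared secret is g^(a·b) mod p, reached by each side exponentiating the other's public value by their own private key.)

Bashir sends B = g^b mod p = 17^39 mod 1801.
17^1 ≡ 17 (mod 1801)
17^2 = (17^1)^2 ≡ 17^2 = 289 ≡ 289 (mod 1801)
17^4 = (17^2)^2 ≡ 289^2 = 83521 ≡ 675 (mod 1801)
17^8 = (17^4)^2 ≡ 675^2 = 455625 ≡ 1773 (mod 1801)
17^16 = (17^8)^2 ≡ 1773^2 = 3143529 ≡ 784 (mod 1801)
17^32 = (17^16)^2 ≡ 784^2 = 614656 ≡ 515 (mod 1801)
17^39 = 17^32 · 17^4 · 17^2 · 17^1 ≡ 515 · 675 · 289 · 17 ≡ 529 (mod 1801).
So B = 529. Amara then computes K = B^a mod p = 529^18 mod 1801.
529^1 ≡ 529 (mod 1801)
529^2 = (529^1)^2 ≡ 529^2 = 279841 ≡ 686 (mod 1801)
529^4 = (529^2)^2 ≡ 686^2 = 470596 ≡ 535 (mod 1801)
529^8 = (529^4)^2 ≡ 535^2 = 286225 ≡ 1667 (mod 1801)
529^16 = (529^8)^2 ≡ 1667^2 = 2778889 ≡ 1747 (mod 1801)
529^18 = 529^16 · 529^2 ≡ 1747 · 686 ≡ 777 (mod 1801).

777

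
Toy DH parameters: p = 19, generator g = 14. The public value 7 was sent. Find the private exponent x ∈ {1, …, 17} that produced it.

6

Try successive powers of 14 modulo 19:
14^1 ≡ 14
14^2 ≡ 6
14^3 ≡ 8
14^4 ≡ 17
14^5 ≡ 10
14^6 ≡ 7
Found: x = 6.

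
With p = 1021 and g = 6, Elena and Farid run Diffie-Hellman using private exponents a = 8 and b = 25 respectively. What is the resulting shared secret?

Farid sends B = g^b mod p = 6^25 mod 1021.
6^1 ≡ 6 (mod 1021)
6^2 = (6^1)^2 ≡ 6^2 = 36 ≡ 36 (mod 1021)
6^4 = (6^2)^2 ≡ 36^2 = 1296 ≡ 275 (mod 1021)
6^8 = (6^4)^2 ≡ 275^2 = 75625 ≡ 71 (mod 1021)
6^16 = (6^8)^2 ≡ 71^2 = 5041 ≡ 957 (mod 1021)
6^25 = 6^16 · 6^8 · 6^1 ≡ 957 · 71 · 6 ≡ 303 (mod 1021).
So B = 303. Elena then computes K = B^a mod p = 303^8 mod 1021.
303^1 ≡ 303 (mod 1021)
303^2 = (303^1)^2 ≡ 303^2 = 91809 ≡ 940 (mod 1021)
303^4 = (303^2)^2 ≡ 940^2 = 883600 ≡ 435 (mod 1021)
303^8 = (303^4)^2 ≡ 435^2 = 189225 ≡ 340 (mod 1021)

340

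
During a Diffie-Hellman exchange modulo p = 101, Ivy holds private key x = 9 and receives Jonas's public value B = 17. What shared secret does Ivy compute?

Shared key K = 17^9 mod 101.
17^1 ≡ 17 (mod 101)
17^2 = (17^1)^2 ≡ 17^2 = 289 ≡ 87 (mod 101)
17^4 = (17^2)^2 ≡ 87^2 = 7569 ≡ 95 (mod 101)
17^8 = (17^4)^2 ≡ 95^2 = 9025 ≡ 36 (mod 101)
17^9 = 17^8 · 17^1 ≡ 36 · 17 ≡ 6 (mod 101).

6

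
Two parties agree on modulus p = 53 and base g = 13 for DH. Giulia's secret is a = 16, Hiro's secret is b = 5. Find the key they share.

Hiro sends B = g^b mod p = 13^5 mod 53.
13^1 ≡ 13 (mod 53)
13^2 = (13^1)^2 ≡ 13^2 = 169 ≡ 10 (mod 53)
13^4 = (13^2)^2 ≡ 10^2 = 100 ≡ 47 (mod 53)
13^5 = 13^4 · 13^1 ≡ 47 · 13 ≡ 28 (mod 53).
So B = 28. Giulia then computes K = B^a mod p = 28^16 mod 53.
28^1 ≡ 28 (mod 53)
28^2 = (28^1)^2 ≡ 28^2 = 784 ≡ 42 (mod 53)
28^4 = (28^2)^2 ≡ 42^2 = 1764 ≡ 15 (mod 53)
28^8 = (28^4)^2 ≡ 15^2 = 225 ≡ 13 (mod 53)
28^16 = (28^8)^2 ≡ 13^2 = 169 ≡ 10 (mod 53)

10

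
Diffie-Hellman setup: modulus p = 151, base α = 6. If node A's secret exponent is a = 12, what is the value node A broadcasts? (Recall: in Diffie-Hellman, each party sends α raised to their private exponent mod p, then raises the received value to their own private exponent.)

9

Public value = 6^12 (mod 151).
6^1 ≡ 6 (mod 151)
6^2 = (6^1)^2 ≡ 6^2 = 36 ≡ 36 (mod 151)
6^4 = (6^2)^2 ≡ 36^2 = 1296 ≡ 88 (mod 151)
6^8 = (6^4)^2 ≡ 88^2 = 7744 ≡ 43 (mod 151)
6^12 = 6^8 · 6^4 ≡ 43 · 88 ≡ 9 (mod 151).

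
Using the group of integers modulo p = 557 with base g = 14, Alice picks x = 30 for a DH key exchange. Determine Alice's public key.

297

Public value = 14^30 mod 557.
14^1 ≡ 14 (mod 557)
14^2 = (14^1)^2 ≡ 14^2 = 196 ≡ 196 (mod 557)
14^4 = (14^2)^2 ≡ 196^2 = 38416 ≡ 540 (mod 557)
14^8 = (14^4)^2 ≡ 540^2 = 291600 ≡ 289 (mod 557)
14^16 = (14^8)^2 ≡ 289^2 = 83521 ≡ 528 (mod 557)
14^30 = 14^16 · 14^8 · 14^4 · 14^2 ≡ 528 · 289 · 540 · 196 ≡ 297 (mod 557).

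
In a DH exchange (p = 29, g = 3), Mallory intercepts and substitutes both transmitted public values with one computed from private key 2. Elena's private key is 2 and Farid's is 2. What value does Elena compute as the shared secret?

Elena receives Mallory's public value M = 3^2 mod 29 instead of the honest one.
3^1 ≡ 3 (mod 29)
3^2 = (3^1)^2 ≡ 3^2 = 9 ≡ 9 (mod 29)
So M = 9. Elena computes K = M^2 mod 29.
9^1 ≡ 9 (mod 29)
9^2 = (9^1)^2 ≡ 9^2 = 81 ≡ 23 (mod 29)

23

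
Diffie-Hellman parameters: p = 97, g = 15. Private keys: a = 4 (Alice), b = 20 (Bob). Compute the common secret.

Bob sends B = g^b mod p = 15^20 mod 97.
15^1 ≡ 15 (mod 97)
15^2 = (15^1)^2 ≡ 15^2 = 225 ≡ 31 (mod 97)
15^4 = (15^2)^2 ≡ 31^2 = 961 ≡ 88 (mod 97)
15^8 = (15^4)^2 ≡ 88^2 = 7744 ≡ 81 (mod 97)
15^16 = (15^8)^2 ≡ 81^2 = 6561 ≡ 62 (mod 97)
15^20 = 15^16 · 15^4 ≡ 62 · 88 ≡ 24 (mod 97).
So B = 24. Alice then computes K = B^a mod p = 24^4 mod 97.
24^1 ≡ 24 (mod 97)
24^2 = (24^1)^2 ≡ 24^2 = 576 ≡ 91 (mod 97)
24^4 = (24^2)^2 ≡ 91^2 = 8281 ≡ 36 (mod 97)

36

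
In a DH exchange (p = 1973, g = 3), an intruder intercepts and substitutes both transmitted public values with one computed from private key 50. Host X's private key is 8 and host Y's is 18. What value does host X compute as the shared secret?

529

Host X receives an intruder's public value M = 3^50 mod 1973 instead of the honest one.
3^1 ≡ 3 (mod 1973)
3^2 = (3^1)^2 ≡ 3^2 = 9 ≡ 9 (mod 1973)
3^4 = (3^2)^2 ≡ 9^2 = 81 ≡ 81 (mod 1973)
3^8 = (3^4)^2 ≡ 81^2 = 6561 ≡ 642 (mod 1973)
3^16 = (3^8)^2 ≡ 642^2 = 412164 ≡ 1780 (mod 1973)
3^32 = (3^16)^2 ≡ 1780^2 = 3168400 ≡ 1735 (mod 1973)
3^50 = 3^32 · 3^16 · 3^2 ≡ 1735 · 1780 · 9 ≡ 1049 (mod 1973).
So M = 1049. Host X computes K = M^8 mod 1973.
1049^1 ≡ 1049 (mod 1973)
1049^2 = (1049^1)^2 ≡ 1049^2 = 1100401 ≡ 1440 (mod 1973)
1049^4 = (1049^2)^2 ≡ 1440^2 = 2073600 ≡ 1950 (mod 1973)
1049^8 = (1049^4)^2 ≡ 1950^2 = 3802500 ≡ 529 (mod 1973)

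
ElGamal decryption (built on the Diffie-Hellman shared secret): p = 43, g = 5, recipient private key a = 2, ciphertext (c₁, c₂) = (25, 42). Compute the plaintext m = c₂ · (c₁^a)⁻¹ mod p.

28

Shared mask s = c₁^a mod p = 25^2 mod 43.
25^1 ≡ 25 (mod 43)
25^2 = (25^1)^2 ≡ 25^2 = 625 ≡ 23 (mod 43)
So s = 23; s⁻¹ ≡ 15 (mod 43).
m = c₂ · s⁻¹ mod 43 = 42 · 15 mod 43 = 28.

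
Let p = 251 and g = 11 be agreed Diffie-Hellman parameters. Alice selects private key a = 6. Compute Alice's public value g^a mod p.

3

Public value = 11^6 mod 251.
11^1 ≡ 11 (mod 251)
11^2 = (11^1)^2 ≡ 11^2 = 121 ≡ 121 (mod 251)
11^4 = (11^2)^2 ≡ 121^2 = 14641 ≡ 83 (mod 251)
11^6 = 11^4 · 11^2 ≡ 83 · 121 ≡ 3 (mod 251).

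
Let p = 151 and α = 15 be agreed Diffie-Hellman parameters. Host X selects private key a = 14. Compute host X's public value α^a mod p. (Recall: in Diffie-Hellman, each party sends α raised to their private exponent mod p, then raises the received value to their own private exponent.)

36

Public value = 15^14 mod 151.
15^1 ≡ 15 (mod 151)
15^2 = (15^1)^2 ≡ 15^2 = 225 ≡ 74 (mod 151)
15^4 = (15^2)^2 ≡ 74^2 = 5476 ≡ 40 (mod 151)
15^8 = (15^4)^2 ≡ 40^2 = 1600 ≡ 90 (mod 151)
15^14 = 15^8 · 15^4 · 15^2 ≡ 90 · 40 · 74 ≡ 36 (mod 151).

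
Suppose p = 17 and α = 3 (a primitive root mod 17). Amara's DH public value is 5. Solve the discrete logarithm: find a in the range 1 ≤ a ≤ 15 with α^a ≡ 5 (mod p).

5

Try successive powers of 3 modulo 17:
3^1 ≡ 3
3^2 ≡ 9
3^3 ≡ 10
3^4 ≡ 13
3^5 ≡ 5
Found: a = 5.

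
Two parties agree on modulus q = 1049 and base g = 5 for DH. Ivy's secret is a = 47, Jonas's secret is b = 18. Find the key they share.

Jonas sends B = g^b mod q = 5^18 mod 1049.
5^1 ≡ 5 (mod 1049)
5^2 = (5^1)^2 ≡ 5^2 = 25 ≡ 25 (mod 1049)
5^4 = (5^2)^2 ≡ 25^2 = 625 ≡ 625 (mod 1049)
5^8 = (5^4)^2 ≡ 625^2 = 390625 ≡ 397 (mod 1049)
5^16 = (5^8)^2 ≡ 397^2 = 157609 ≡ 259 (mod 1049)
5^18 = 5^16 · 5^2 ≡ 259 · 25 ≡ 181 (mod 1049).
So B = 181. Ivy then computes K = B^a mod q = 181^47 mod 1049.
181^1 ≡ 181 (mod 1049)
181^2 = (181^1)^2 ≡ 181^2 = 32761 ≡ 242 (mod 1049)
181^4 = (181^2)^2 ≡ 242^2 = 58564 ≡ 869 (mod 1049)
181^8 = (181^4)^2 ≡ 869^2 = 755161 ≡ 930 (mod 1049)
181^16 = (181^8)^2 ≡ 930^2 = 864900 ≡ 524 (mod 1049)
181^32 = (181^16)^2 ≡ 524^2 = 274576 ≡ 787 (mod 1049)
181^47 = 181^32 · 181^8 · 181^4 · 181^2 · 181^1 ≡ 787 · 930 · 869 · 242 · 181 ≡ 163 (mod 1049).

163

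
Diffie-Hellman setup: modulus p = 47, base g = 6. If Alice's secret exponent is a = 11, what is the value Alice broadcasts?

Public value = 6^{11} \pmod{47}.
6^1 ≡ 6 (mod 47)
6^2 = (6^1)^2 ≡ 6^2 = 36 ≡ 36 (mod 47)
6^4 = (6^2)^2 ≡ 36^2 = 1296 ≡ 27 (mod 47)
6^8 = (6^4)^2 ≡ 27^2 = 729 ≡ 24 (mod 47)
6^11 = 6^8 · 6^2 · 6^1 ≡ 24 · 36 · 6 ≡ 14 (mod 47).

14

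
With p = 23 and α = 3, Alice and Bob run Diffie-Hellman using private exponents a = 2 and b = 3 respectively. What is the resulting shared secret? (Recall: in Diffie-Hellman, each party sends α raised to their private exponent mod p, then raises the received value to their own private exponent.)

16

Alice sends A = α^a mod p = 3^2 mod 23.
3^1 ≡ 3 (mod 23)
3^2 = (3^1)^2 ≡ 3^2 = 9 ≡ 9 (mod 23)
So A = 9. Bob then computes K = A^b mod p = 9^3 mod 23.
9^1 ≡ 9 (mod 23)
9^2 = (9^1)^2 ≡ 9^2 = 81 ≡ 12 (mod 23)
9^3 = 9^2 · 9^1 ≡ 12 · 9 ≡ 16 (mod 23).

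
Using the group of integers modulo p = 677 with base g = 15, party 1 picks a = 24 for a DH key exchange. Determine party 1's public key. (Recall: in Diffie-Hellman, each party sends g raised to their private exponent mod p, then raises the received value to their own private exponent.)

330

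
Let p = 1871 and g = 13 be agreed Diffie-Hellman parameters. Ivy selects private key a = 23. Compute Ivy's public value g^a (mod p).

1766

Public value = 13^23 (mod 1871).
13^1 ≡ 13 (mod 1871)
13^2 = (13^1)^2 ≡ 13^2 = 169 ≡ 169 (mod 1871)
13^4 = (13^2)^2 ≡ 169^2 = 28561 ≡ 496 (mod 1871)
13^8 = (13^4)^2 ≡ 496^2 = 246016 ≡ 915 (mod 1871)
13^16 = (13^8)^2 ≡ 915^2 = 837225 ≡ 888 (mod 1871)
13^23 = 13^16 · 13^4 · 13^2 · 13^1 ≡ 888 · 496 · 169 · 13 ≡ 1766 (mod 1871).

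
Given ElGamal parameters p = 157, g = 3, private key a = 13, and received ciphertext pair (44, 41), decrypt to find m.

62

Shared mask s = c₁^a mod p = 44^13 mod 157.
44^1 ≡ 44 (mod 157)
44^2 = (44^1)^2 ≡ 44^2 = 1936 ≡ 52 (mod 157)
44^4 = (44^2)^2 ≡ 52^2 = 2704 ≡ 35 (mod 157)
44^8 = (44^4)^2 ≡ 35^2 = 1225 ≡ 126 (mod 157)
44^13 = 44^8 · 44^4 · 44^1 ≡ 126 · 35 · 44 ≡ 145 (mod 157).
So s = 145; s⁻¹ ≡ 13 (mod 157).
m = c₂ · s⁻¹ mod 157 = 41 · 13 mod 157 = 62.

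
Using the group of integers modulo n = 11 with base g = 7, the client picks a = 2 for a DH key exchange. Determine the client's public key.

Public value = 7^2 mod 11.
7^1 ≡ 7 (mod 11)
7^2 = (7^1)^2 ≡ 7^2 = 49 ≡ 5 (mod 11)

5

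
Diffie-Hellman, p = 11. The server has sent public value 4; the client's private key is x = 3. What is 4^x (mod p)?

Shared key K = 4^3 mod 11.
4^1 ≡ 4 (mod 11)
4^2 = (4^1)^2 ≡ 4^2 = 16 ≡ 5 (mod 11)
4^3 = 4^2 · 4^1 ≡ 5 · 4 ≡ 9 (mod 11).

9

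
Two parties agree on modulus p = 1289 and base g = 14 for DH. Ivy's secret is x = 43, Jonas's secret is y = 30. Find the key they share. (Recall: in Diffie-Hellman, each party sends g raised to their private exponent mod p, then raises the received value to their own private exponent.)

Jonas sends B = g^y mod p = 14^30 mod 1289.
14^1 ≡ 14 (mod 1289)
14^2 = (14^1)^2 ≡ 14^2 = 196 ≡ 196 (mod 1289)
14^4 = (14^2)^2 ≡ 196^2 = 38416 ≡ 1035 (mod 1289)
14^8 = (14^4)^2 ≡ 1035^2 = 1071225 ≡ 66 (mod 1289)
14^16 = (14^8)^2 ≡ 66^2 = 4356 ≡ 489 (mod 1289)
14^30 = 14^16 · 14^8 · 14^4 · 14^2 ≡ 489 · 66 · 1035 · 196 ≡ 661 (mod 1289).
So B = 661. Ivy then computes K = B^x mod p = 661^43 mod 1289.
661^1 ≡ 661 (mod 1289)
661^2 = (661^1)^2 ≡ 661^2 = 436921 ≡ 1239 (mod 1289)
661^4 = (661^2)^2 ≡ 1239^2 = 1535121 ≡ 1211 (mod 1289)
661^8 = (661^4)^2 ≡ 1211^2 = 1466521 ≡ 928 (mod 1289)
661^16 = (661^8)^2 ≡ 928^2 = 861184 ≡ 132 (mod 1289)
661^32 = (661^16)^2 ≡ 132^2 = 17424 ≡ 667 (mod 1289)
661^43 = 661^32 · 661^8 · 661^2 · 661^1 ≡ 667 · 928 · 1239 · 661 ≡ 196 (mod 1289).

196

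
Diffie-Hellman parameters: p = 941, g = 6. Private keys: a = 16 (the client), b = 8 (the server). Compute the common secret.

The client sends A = g^a mod p = 6^16 mod 941.
6^1 ≡ 6 (mod 941)
6^2 = (6^1)^2 ≡ 6^2 = 36 ≡ 36 (mod 941)
6^4 = (6^2)^2 ≡ 36^2 = 1296 ≡ 355 (mod 941)
6^8 = (6^4)^2 ≡ 355^2 = 126025 ≡ 872 (mod 941)
6^16 = (6^8)^2 ≡ 872^2 = 760384 ≡ 56 (mod 941)
So A = 56. The server then computes K = A^b mod p = 56^8 mod 941.
56^1 ≡ 56 (mod 941)
56^2 = (56^1)^2 ≡ 56^2 = 3136 ≡ 313 (mod 941)
56^4 = (56^2)^2 ≡ 313^2 = 97969 ≡ 105 (mod 941)
56^8 = (56^4)^2 ≡ 105^2 = 11025 ≡ 674 (mod 941)

674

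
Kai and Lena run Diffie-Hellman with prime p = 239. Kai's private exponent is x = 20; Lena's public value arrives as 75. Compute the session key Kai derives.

Shared key K = 75^20 mod 239.
75^1 ≡ 75 (mod 239)
75^2 = (75^1)^2 ≡ 75^2 = 5625 ≡ 128 (mod 239)
75^4 = (75^2)^2 ≡ 128^2 = 16384 ≡ 132 (mod 239)
75^8 = (75^4)^2 ≡ 132^2 = 17424 ≡ 216 (mod 239)
75^16 = (75^8)^2 ≡ 216^2 = 46656 ≡ 51 (mod 239)
75^20 = 75^16 · 75^4 ≡ 51 · 132 ≡ 40 (mod 239).

40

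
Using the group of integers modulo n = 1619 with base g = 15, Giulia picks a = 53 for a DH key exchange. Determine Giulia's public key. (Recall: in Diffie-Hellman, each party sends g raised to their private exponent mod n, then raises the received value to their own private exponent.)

1237

Public value = 15^53 mod 1619.
15^1 ≡ 15 (mod 1619)
15^2 = (15^1)^2 ≡ 15^2 = 225 ≡ 225 (mod 1619)
15^4 = (15^2)^2 ≡ 225^2 = 50625 ≡ 436 (mod 1619)
15^8 = (15^4)^2 ≡ 436^2 = 190096 ≡ 673 (mod 1619)
15^16 = (15^8)^2 ≡ 673^2 = 452929 ≡ 1228 (mod 1619)
15^32 = (15^16)^2 ≡ 1228^2 = 1507984 ≡ 695 (mod 1619)
15^53 = 15^32 · 15^16 · 15^4 · 15^1 ≡ 695 · 1228 · 436 · 15 ≡ 1237 (mod 1619).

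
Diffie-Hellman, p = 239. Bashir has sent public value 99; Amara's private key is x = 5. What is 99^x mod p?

157

Shared key K = 99^5 mod 239.
99^1 ≡ 99 (mod 239)
99^2 = (99^1)^2 ≡ 99^2 = 9801 ≡ 2 (mod 239)
99^4 = (99^2)^2 ≡ 2^2 = 4 ≡ 4 (mod 239)
99^5 = 99^4 · 99^1 ≡ 4 · 99 ≡ 157 (mod 239).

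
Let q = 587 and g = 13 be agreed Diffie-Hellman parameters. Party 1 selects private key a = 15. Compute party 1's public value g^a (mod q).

422

Public value = 13^15 (mod 587).
13^1 ≡ 13 (mod 587)
13^2 = (13^1)^2 ≡ 13^2 = 169 ≡ 169 (mod 587)
13^4 = (13^2)^2 ≡ 169^2 = 28561 ≡ 385 (mod 587)
13^8 = (13^4)^2 ≡ 385^2 = 148225 ≡ 301 (mod 587)
13^15 = 13^8 · 13^4 · 13^2 · 13^1 ≡ 301 · 385 · 169 · 13 ≡ 422 (mod 587).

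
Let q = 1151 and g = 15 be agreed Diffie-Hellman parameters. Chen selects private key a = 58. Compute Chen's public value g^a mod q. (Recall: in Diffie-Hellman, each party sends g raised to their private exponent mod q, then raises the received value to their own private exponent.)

1024

Public value = 15^58 mod 1151.
15^1 ≡ 15 (mod 1151)
15^2 = (15^1)^2 ≡ 15^2 = 225 ≡ 225 (mod 1151)
15^4 = (15^2)^2 ≡ 225^2 = 50625 ≡ 1132 (mod 1151)
15^8 = (15^4)^2 ≡ 1132^2 = 1281424 ≡ 361 (mod 1151)
15^16 = (15^8)^2 ≡ 361^2 = 130321 ≡ 258 (mod 1151)
15^32 = (15^16)^2 ≡ 258^2 = 66564 ≡ 957 (mod 1151)
15^58 = 15^32 · 15^16 · 15^8 · 15^2 ≡ 957 · 258 · 361 · 225 ≡ 1024 (mod 1151).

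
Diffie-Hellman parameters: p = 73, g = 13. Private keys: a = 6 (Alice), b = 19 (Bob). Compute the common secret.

24

Bob sends B = g^b mod p = 13^19 mod 73.
13^1 ≡ 13 (mod 73)
13^2 = (13^1)^2 ≡ 13^2 = 169 ≡ 23 (mod 73)
13^4 = (13^2)^2 ≡ 23^2 = 529 ≡ 18 (mod 73)
13^8 = (13^4)^2 ≡ 18^2 = 324 ≡ 32 (mod 73)
13^16 = (13^8)^2 ≡ 32^2 = 1024 ≡ 2 (mod 73)
13^19 = 13^16 · 13^2 · 13^1 ≡ 2 · 23 · 13 ≡ 14 (mod 73).
So B = 14. Alice then computes K = B^a mod p = 14^6 mod 73.
14^1 ≡ 14 (mod 73)
14^2 = (14^1)^2 ≡ 14^2 = 196 ≡ 50 (mod 73)
14^4 = (14^2)^2 ≡ 50^2 = 2500 ≡ 18 (mod 73)
14^6 = 14^4 · 14^2 ≡ 18 · 50 ≡ 24 (mod 73).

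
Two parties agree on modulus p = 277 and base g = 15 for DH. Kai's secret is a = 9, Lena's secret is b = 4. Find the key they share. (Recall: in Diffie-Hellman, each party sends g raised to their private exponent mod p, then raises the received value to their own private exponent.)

131

Kai sends A = g^a mod p = 15^9 mod 277.
15^1 ≡ 15 (mod 277)
15^2 = (15^1)^2 ≡ 15^2 = 225 ≡ 225 (mod 277)
15^4 = (15^2)^2 ≡ 225^2 = 50625 ≡ 211 (mod 277)
15^8 = (15^4)^2 ≡ 211^2 = 44521 ≡ 201 (mod 277)
15^9 = 15^8 · 15^1 ≡ 201 · 15 ≡ 245 (mod 277).
So A = 245. Lena then computes K = A^b mod p = 245^4 mod 277.
245^1 ≡ 245 (mod 277)
245^2 = (245^1)^2 ≡ 245^2 = 60025 ≡ 193 (mod 277)
245^4 = (245^2)^2 ≡ 193^2 = 37249 ≡ 131 (mod 277)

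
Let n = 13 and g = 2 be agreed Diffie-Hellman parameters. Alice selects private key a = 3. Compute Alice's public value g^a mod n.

8

Public value = 2^3 mod 13.
2^1 ≡ 2 (mod 13)
2^2 = (2^1)^2 ≡ 2^2 = 4 ≡ 4 (mod 13)
2^3 = 2^2 · 2^1 ≡ 4 · 2 ≡ 8 (mod 13).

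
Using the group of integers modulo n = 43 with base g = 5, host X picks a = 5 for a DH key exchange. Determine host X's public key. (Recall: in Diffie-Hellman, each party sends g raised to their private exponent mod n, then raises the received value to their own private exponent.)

29

Public value = 5^5 mod 43.
5^1 ≡ 5 (mod 43)
5^2 = (5^1)^2 ≡ 5^2 = 25 ≡ 25 (mod 43)
5^4 = (5^2)^2 ≡ 25^2 = 625 ≡ 23 (mod 43)
5^5 = 5^4 · 5^1 ≡ 23 · 5 ≡ 29 (mod 43).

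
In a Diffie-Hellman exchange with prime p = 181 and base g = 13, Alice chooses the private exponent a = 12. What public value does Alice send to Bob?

27

Public value = 13^12 (mod 181).
13^1 ≡ 13 (mod 181)
13^2 = (13^1)^2 ≡ 13^2 = 169 ≡ 169 (mod 181)
13^4 = (13^2)^2 ≡ 169^2 = 28561 ≡ 144 (mod 181)
13^8 = (13^4)^2 ≡ 144^2 = 20736 ≡ 102 (mod 181)
13^12 = 13^8 · 13^4 ≡ 102 · 144 ≡ 27 (mod 181).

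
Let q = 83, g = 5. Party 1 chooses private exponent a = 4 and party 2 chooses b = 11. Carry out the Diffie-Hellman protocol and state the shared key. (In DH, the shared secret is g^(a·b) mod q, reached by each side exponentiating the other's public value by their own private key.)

Party 1 sends A = g^a mod q = 5^4 mod 83.
5^1 ≡ 5 (mod 83)
5^2 = (5^1)^2 ≡ 5^2 = 25 ≡ 25 (mod 83)
5^4 = (5^2)^2 ≡ 25^2 = 625 ≡ 44 (mod 83)
So A = 44. Party 2 then computes K = A^b mod q = 44^11 mod 83.
44^1 ≡ 44 (mod 83)
44^2 = (44^1)^2 ≡ 44^2 = 1936 ≡ 27 (mod 83)
44^4 = (44^2)^2 ≡ 27^2 = 729 ≡ 65 (mod 83)
44^8 = (44^4)^2 ≡ 65^2 = 4225 ≡ 75 (mod 83)
44^11 = 44^8 · 44^2 · 44^1 ≡ 75 · 27 · 44 ≡ 41 (mod 83).

41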